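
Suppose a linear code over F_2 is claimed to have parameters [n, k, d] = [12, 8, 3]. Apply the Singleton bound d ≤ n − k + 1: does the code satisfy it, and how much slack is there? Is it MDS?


Singleton RHS = n − k + 1 = 5, slack = 2, bound satisfied, not MDS.

Singleton bound: d ≤ n − k + 1.
Here n = 12, k = 8, so n − k + 1 = 5.
Given d = 3, check d ≤ 5: YES.
Slack = (n − k + 1) − d = 2.
The code is NOT MDS (slack = 2 > 0).
Description: the claimed parameters are [12, 8, 3]_2; such a code would be non-MDS.


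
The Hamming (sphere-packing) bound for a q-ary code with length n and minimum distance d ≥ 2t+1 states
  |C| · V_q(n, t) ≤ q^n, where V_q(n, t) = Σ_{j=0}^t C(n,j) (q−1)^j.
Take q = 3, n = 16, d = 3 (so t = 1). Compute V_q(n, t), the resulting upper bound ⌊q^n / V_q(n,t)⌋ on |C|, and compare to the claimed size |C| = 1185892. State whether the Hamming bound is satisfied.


V_q(n, t) = 33, q^n = 43046721, Hamming bound = 1304446, |C| = 1185892 ≤ bound (satisfied).

Step 1: Compute V_q(n, t) = Σ_{j=0}^1 C(n, j) (q−1)^j.
  j = 0: C(16,0)·(2)^0 = 1·1 = 1.
  j = 1: C(16,1)·(2)^1 = 16·2 = 32.
  V_q(n, t) = 1 + 32 = 33.
Step 2: q^n = 3^16 = 43046721.
Step 3: Hamming bound ⌊q^n / V_q(n,t)⌋ = ⌊43046721/33⌋ = 1304446.
Step 4: Compare |C| = 1185892 to 1304446: satisfied.
The claimed |C| lies below the Hamming bound.


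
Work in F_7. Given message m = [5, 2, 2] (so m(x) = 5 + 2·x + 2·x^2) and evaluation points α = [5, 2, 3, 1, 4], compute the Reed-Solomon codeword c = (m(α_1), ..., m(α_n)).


c = [2, 3, 1, 2, 3]

Message polynomial: m(x) = 5 + 2·x + 2·x^2 (mod 7).
For each evaluation point α_i, compute m(α_i) mod 7:
  α_1 = 5: Horner steps 2 → 5 → 2, so m(5) = 2.
  α_2 = 2: Horner steps 2 → 6 → 3, so m(2) = 3.
  α_3 = 3: Horner steps 2 → 1 → 1, so m(3) = 1.
  α_4 = 1: Horner steps 2 → 4 → 2, so m(1) = 2.
  α_5 = 4: Horner steps 2 → 3 → 3, so m(4) = 3.
Codeword c = [2, 3, 1, 2, 3] ∈ F_7^5.


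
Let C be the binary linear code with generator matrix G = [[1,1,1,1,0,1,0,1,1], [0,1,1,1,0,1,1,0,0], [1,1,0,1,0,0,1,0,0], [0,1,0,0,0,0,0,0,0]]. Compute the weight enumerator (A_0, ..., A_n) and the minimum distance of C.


Weight distribution: A_0 = 1, A_1 = 1, A_3 = 3, A_4 = 5, A_5 = 3, A_6 = 2, A_7 = 1. Minimum distance d = 1.

Enumerate all 2^4 = 16 messages m ∈ F_2^4.
For each, compute codeword c = mG in F_2^9, then tally its weight.
  m = 0000 → c = 000000000, weight = 0.
  m = 1000 → c = 111101011, weight = 7.
  m = 0100 → c = 011101100, weight = 5.
  m = 1100 → c = 100000111, weight = 4.
  m = 0010 → c = 110100100, weight = 4.
  m = 1010 → c = 001001111, weight = 5.
  m = 0110 → c = 101001000, weight = 3.
  m = 1110 → c = 010100011, weight = 4.
  m = 0001 → c = 010000000, weight = 1.
  m = 1001 → c = 101101011, weight = 6.
  m = 0101 → c = 001101100, weight = 4.
  m = 1101 → c = 110000111, weight = 5.
  m = 0011 → c = 100100100, weight = 3.
  m = 1011 → c = 011001111, weight = 6.
  m = 0111 → c = 111001000, weight = 4.
  m = 1111 → c = 000100011, weight = 3.
Tally weights:
  weight 0: 1 codewords.
  weight 1: 1 codewords.
  weight 3: 3 codewords.
  weight 4: 5 codewords.
  weight 5: 3 codewords.
  weight 6: 2 codewords.
  weight 7: 1 codewords.
Minimum distance d = smallest w > 0 with A_w > 0 = 1.
Sanity: Σ A_w = 16 = 2^4 = 16 ✓.


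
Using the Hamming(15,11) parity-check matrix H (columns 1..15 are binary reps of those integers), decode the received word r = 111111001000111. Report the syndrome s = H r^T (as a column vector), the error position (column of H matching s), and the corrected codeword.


s = (0, 0, 1, 0)^T, error position = 2, corrected codeword c = 101111001000111

Compute s = H r^T mod 2 one row at a time:
  s_1 = 0 + 1 + 0 + 0 + 0 + 1 + 1 + 1 = 4 ≡ 0 (mod 2).
  s_2 = 1 + 1 + 1 + 0 + 0 + 1 + 1 + 1 = 6 ≡ 0 (mod 2).
  s_3 = 1 + 1 + 1 + 0 + 0 + 0 + 1 + 1 = 5 ≡ 1 (mod 2).
  s_4 = 1 + 1 + 1 + 0 + 1 + 0 + 1 + 1 = 6 ≡ 0 (mod 2).
s = (0, 0, 1, 0)^T — this equals column 2 of H (binary 0010), so error is at position 2.
Correct: flip bit 2 of r = 111111001000111 to get c = 101111001000111.


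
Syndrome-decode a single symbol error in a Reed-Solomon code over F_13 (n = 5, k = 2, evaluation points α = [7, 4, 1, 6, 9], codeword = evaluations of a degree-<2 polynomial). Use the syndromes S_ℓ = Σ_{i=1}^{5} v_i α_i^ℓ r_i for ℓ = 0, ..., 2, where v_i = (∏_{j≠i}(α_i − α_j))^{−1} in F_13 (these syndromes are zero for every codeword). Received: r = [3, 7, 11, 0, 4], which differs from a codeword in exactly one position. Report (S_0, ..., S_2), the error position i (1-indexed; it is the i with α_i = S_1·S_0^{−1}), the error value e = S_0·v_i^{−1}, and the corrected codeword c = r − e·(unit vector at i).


S = (10, 12, 4), error at position 5, error magnitude e = 8, c = [3, 7, 11, 0, 9].

Step 1: column multipliers v_i = (∏_{j≠i}(α_i − α_j))^{−1} mod 13.
  i = 1 (α = 7): (7−4)(7−1)(7−6)(7−9) = 3·6·1·(−2) = −36 ≡ 3, so v_1 = 3^{−1} = 9 (mod 13).
  i = 2 (α = 4): (4−7)(4−1)(4−6)(4−9) = (−3)·3·(−2)·(−5) = −90 ≡ 1, so v_2 = 1^{−1} = 1 (mod 13).
  i = 3 (α = 1): (1−7)(1−4)(1−6)(1−9) = (−6)·(−3)·(−5)·(−8) = 720 ≡ 5, so v_3 = 5^{−1} = 8 (mod 13).
  i = 4 (α = 6): (6−7)(6−4)(6−1)(6−9) = (−1)·2·5·(−3) = 30 ≡ 4, so v_4 = 4^{−1} = 10 (mod 13).
  i = 5 (α = 9): (9−7)(9−4)(9−1)(9−6) = 2·5·8·3 = 240 ≡ 6, so v_5 = 6^{−1} = 11 (mod 13).
  v = [9, 1, 8, 10, 11].
Step 2: syndromes of r = [3, 7, 11, 0, 4] (all sums mod 13).
  S_0 = Σ v_i r_i = 9·3 + 1·7 + 8·11 + 10·0 + 11·4 = 166 ≡ 10.
  S_1 = Σ v_i α_i r_i = 9·7·3 + 1·4·7 + 8·1·11 + 10·6·0 + 11·9·4 = 701 ≡ 12.
  α_i^2 mod 13 = [10, 3, 1, 10, 3].
  S_2 = Σ v_i α_i^2 r_i = 9·10·3 + 1·3·7 + 8·1·11 + 10·10·0 + 11·3·4 = 511 ≡ 4.
  S = (10, 12, 4) ≠ 0, so r is not a codeword (an error is present).
Step 3: locate the error. For a single error e at position i, S_ℓ = v_i·e·α_i^ℓ, so α_err = S_1/S_0.
  S_0^{−1} = 10^{−1} = 4 (mod 13), so α_err = 12·4 = 48 ≡ 9 = α_5. Error position i = 5.
  Consistency check: S_2/S_1 = 4·12 = 48 ≡ 9 = α_err ✓ (single-error assumption holds).
Step 4: error magnitude e = S_0/v_5 = S_0·∏_{j≠5}(α_5 − α_j) = 10·6 = 60 ≡ 8 (mod 13).
Step 5: correct position 5: c_5 = r_5 − e = 4 − 8 ≡ 9 (mod 13). Hence c = [3, 7, 11, 0, 9].
  Check: interpolating c through the α_i gives m(x) = 8 + 3·x (degree < 2) with m(α_i) = c_i for every i, so c is indeed a codeword.


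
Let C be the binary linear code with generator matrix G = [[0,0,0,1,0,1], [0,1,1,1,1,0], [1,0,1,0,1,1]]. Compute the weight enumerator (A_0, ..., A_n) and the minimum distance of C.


Weight distribution: A_0 = 1, A_2 = 2, A_4 = 5. Minimum distance d = 2.

Enumerate all 2^3 = 8 messages m ∈ F_2^3.
For each, compute codeword c = mG in F_2^6, then tally its weight.
  m = 000 → c = 000000, weight = 0.
  m = 100 → c = 000101, weight = 2.
  m = 010 → c = 011110, weight = 4.
  m = 110 → c = 011011, weight = 4.
  m = 001 → c = 101011, weight = 4.
  m = 101 → c = 101110, weight = 4.
  m = 011 → c = 110101, weight = 4.
  m = 111 → c = 110000, weight = 2.
Tally weights:
  weight 0: 1 codewords.
  weight 2: 2 codewords.
  weight 4: 5 codewords.
Minimum distance d = smallest w > 0 with A_w > 0 = 2.
Sanity: Σ A_w = 8 = 2^3 = 8 ✓.


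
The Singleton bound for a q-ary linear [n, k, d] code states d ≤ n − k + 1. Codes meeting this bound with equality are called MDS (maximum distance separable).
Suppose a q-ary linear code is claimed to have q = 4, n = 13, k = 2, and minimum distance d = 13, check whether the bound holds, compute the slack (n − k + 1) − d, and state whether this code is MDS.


Singleton RHS = n − k + 1 = 12, slack = -1, bound violated (no such code; not MDS).

Singleton bound: d ≤ n − k + 1.
Here n = 13, k = 2, so n − k + 1 = 12.
Given d = 13, check d ≤ 12: NO.
Slack = (n − k + 1) − d = -1.
The slack is negative: d = 13 exceeds n − k + 1 = 12 by 1, so the Singleton bound is violated and no linear [13, 2, 13]_4 code can exist. In particular it is not MDS (MDS requires d = n − k + 1 exactly).
Description: the claimed parameters are [13, 2, 13]_4; such a code would be impossible (violates the Singleton bound).


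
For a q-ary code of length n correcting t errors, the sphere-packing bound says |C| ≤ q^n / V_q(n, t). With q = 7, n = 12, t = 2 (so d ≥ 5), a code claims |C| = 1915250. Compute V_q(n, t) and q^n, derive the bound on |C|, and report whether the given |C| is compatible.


V_q(n, t) = 2449, q^n = 13841287201, Hamming bound = 5651811, |C| = 1915250 ≤ bound (satisfied).

Step 1: Compute V_q(n, t) = Σ_{j=0}^2 C(n, j) (q−1)^j.
  j = 0: C(12,0)·(6)^0 = 1·1 = 1.
  j = 1: C(12,1)·(6)^1 = 12·6 = 72.
  j = 2: C(12,2)·(6)^2 = 66·36 = 2376.
  V_q(n, t) = 1 + 72 + 2376 = 2449.
Step 2: q^n = 7^12 = 13841287201.
Step 3: Hamming bound ⌊q^n / V_q(n,t)⌋ = ⌊13841287201/2449⌋ = 5651811.
Step 4: Compare |C| = 1915250 to 5651811: satisfied.
The claimed |C| lies below the Hamming bound.


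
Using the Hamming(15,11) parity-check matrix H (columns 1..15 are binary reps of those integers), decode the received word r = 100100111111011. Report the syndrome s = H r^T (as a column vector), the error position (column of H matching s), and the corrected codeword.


s = (1, 1, 1, 1)^T, error position = 15, corrected codeword c = 100100111111010

Compute s = H r^T mod 2 one row at a time:
  s_1 = 1 + 1 + 1 + 1 + 1 + 0 + 1 + 1 = 7 ≡ 1 (mod 2).
  s_2 = 1 + 0 + 0 + 1 + 1 + 0 + 1 + 1 = 5 ≡ 1 (mod 2).
  s_3 = 0 + 0 + 0 + 1 + 1 + 1 + 1 + 1 = 5 ≡ 1 (mod 2).
  s_4 = 1 + 0 + 0 + 1 + 1 + 1 + 0 + 1 = 5 ≡ 1 (mod 2).
s = (1, 1, 1, 1)^T — this equals column 15 of H (binary 1111), so error is at position 15.
Correct: flip bit 15 of r = 100100111111011 to get c = 100100111111010.


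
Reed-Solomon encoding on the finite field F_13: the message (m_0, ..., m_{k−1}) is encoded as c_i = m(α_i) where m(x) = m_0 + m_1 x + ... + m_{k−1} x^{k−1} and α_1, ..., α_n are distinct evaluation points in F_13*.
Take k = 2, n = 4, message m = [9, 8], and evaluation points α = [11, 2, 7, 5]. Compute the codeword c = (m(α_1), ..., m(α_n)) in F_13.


c = [6, 12, 0, 10]

Message polynomial: m(x) = 9 + 8·x (mod 13).
For each evaluation point α_i, compute m(α_i) mod 13:
  α_1 = 11: Horner steps 8 → 6, so m(11) = 6.
  α_2 = 2: Horner steps 8 → 12, so m(2) = 12.
  α_3 = 7: Horner steps 8 → 0, so m(7) = 0.
  α_4 = 5: Horner steps 8 → 10, so m(5) = 10.
Codeword c = [6, 12, 0, 10] ∈ F_13^4.


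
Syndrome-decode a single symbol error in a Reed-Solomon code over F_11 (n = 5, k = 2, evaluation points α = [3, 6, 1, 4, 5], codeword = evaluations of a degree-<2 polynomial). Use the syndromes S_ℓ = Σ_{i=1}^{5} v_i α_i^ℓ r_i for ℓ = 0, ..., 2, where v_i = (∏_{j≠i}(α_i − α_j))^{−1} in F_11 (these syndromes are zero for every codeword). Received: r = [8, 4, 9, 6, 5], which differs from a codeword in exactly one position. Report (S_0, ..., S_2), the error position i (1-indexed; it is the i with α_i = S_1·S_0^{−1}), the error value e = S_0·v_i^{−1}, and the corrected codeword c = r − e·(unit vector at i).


S = (10, 8, 2), error at position 1, error magnitude e = 1, c = [7, 4, 9, 6, 5].

Step 1: column multipliers v_i = (∏_{j≠i}(α_i − α_j))^{−1} mod 11.
  i = 1 (α = 3): (3−6)(3−1)(3−4)(3−5) = (−3)·2·(−1)·(−2) = −12 ≡ 10, so v_1 = 10^{−1} = 10 (mod 11).
  i = 2 (α = 6): (6−3)(6−1)(6−4)(6−5) = 3·5·2·1 = 30 ≡ 8, so v_2 = 8^{−1} = 7 (mod 11).
  i = 3 (α = 1): (1−3)(1−6)(1−4)(1−5) = (−2)·(−5)·(−3)·(−4) = 120 ≡ 10, so v_3 = 10^{−1} = 10 (mod 11).
  i = 4 (α = 4): (4−3)(4−6)(4−1)(4−5) = 1·(−2)·3·(−1) = 6 ≡ 6, so v_4 = 6^{−1} = 2 (mod 11).
  i = 5 (α = 5): (5−3)(5−6)(5−1)(5−4) = 2·(−1)·4·1 = −8 ≡ 3, so v_5 = 3^{−1} = 4 (mod 11).
  v = [10, 7, 10, 2, 4].
Step 2: syndromes of r = [8, 4, 9, 6, 5] (all sums mod 11).
  S_0 = Σ v_i r_i = 10·8 + 7·4 + 10·9 + 2·6 + 4·5 = 230 ≡ 10.
  S_1 = Σ v_i α_i r_i = 10·3·8 + 7·6·4 + 10·1·9 + 2·4·6 + 4·5·5 = 646 ≡ 8.
  α_i^2 mod 11 = [9, 3, 1, 5, 3].
  S_2 = Σ v_i α_i^2 r_i = 10·9·8 + 7·3·4 + 10·1·9 + 2·5·6 + 4·3·5 = 1014 ≡ 2.
  S = (10, 8, 2) ≠ 0, so r is not a codeword (an error is present).
Step 3: locate the error. For a single error e at position i, S_ℓ = v_i·e·α_i^ℓ, so α_err = S_1/S_0.
  S_0^{−1} = 10^{−1} = 10 (mod 11), so α_err = 8·10 = 80 ≡ 3 = α_1. Error position i = 1.
  Consistency check: S_2/S_1 = 2·7 = 14 ≡ 3 = α_err ✓ (single-error assumption holds).
Step 4: error magnitude e = S_0/v_1 = S_0·∏_{j≠1}(α_1 − α_j) = 10·10 = 100 ≡ 1 (mod 11).
Step 5: correct position 1: c_1 = r_1 − e = 8 − 1 ≡ 7 (mod 11). Hence c = [7, 4, 9, 6, 5].
  Check: interpolating c through the α_i gives m(x) = 10 + 10·x (degree < 2) with m(α_i) = c_i for every i, so c is indeed a codeword.


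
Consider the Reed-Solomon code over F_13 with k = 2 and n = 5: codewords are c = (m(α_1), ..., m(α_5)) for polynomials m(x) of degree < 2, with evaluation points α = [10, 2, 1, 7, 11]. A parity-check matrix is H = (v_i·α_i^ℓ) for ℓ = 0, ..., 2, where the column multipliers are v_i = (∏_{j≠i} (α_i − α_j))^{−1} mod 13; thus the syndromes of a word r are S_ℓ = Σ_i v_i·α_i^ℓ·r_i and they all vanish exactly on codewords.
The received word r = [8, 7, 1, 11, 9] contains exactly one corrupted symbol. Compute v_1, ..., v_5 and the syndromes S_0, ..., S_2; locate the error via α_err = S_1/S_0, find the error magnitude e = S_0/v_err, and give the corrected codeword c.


S = (1, 10, 9), error at position 1, error magnitude e = 5, c = [3, 7, 1, 11, 9].

Step 1: column multipliers v_i = (∏_{j≠i}(α_i − α_j))^{−1} mod 13.
  i = 1 (α = 10): (10−2)(10−1)(10−7)(10−11) = 8·9·3·(−1) = −216 ≡ 5, so v_1 = 5^{−1} = 8 (mod 13).
  i = 2 (α = 2): (2−10)(2−1)(2−7)(2−11) = (−8)·1·(−5)·(−9) = −360 ≡ 4, so v_2 = 4^{−1} = 10 (mod 13).
  i = 3 (α = 1): (1−10)(1−2)(1−7)(1−11) = (−9)·(−1)·(−6)·(−10) = 540 ≡ 7, so v_3 = 7^{−1} = 2 (mod 13).
  i = 4 (α = 7): (7−10)(7−2)(7−1)(7−11) = (−3)·5·6·(−4) = 360 ≡ 9, so v_4 = 9^{−1} = 3 (mod 13).
  i = 5 (α = 11): (11−10)(11−2)(11−1)(11−7) = 1·9·10·4 = 360 ≡ 9, so v_5 = 9^{−1} = 3 (mod 13).
  v = [8, 10, 2, 3, 3].
Step 2: syndromes of r = [8, 7, 1, 11, 9] (all sums mod 13).
  S_0 = Σ v_i r_i = 8·8 + 10·7 + 2·1 + 3·11 + 3·9 = 196 ≡ 1.
  S_1 = Σ v_i α_i r_i = 8·10·8 + 10·2·7 + 2·1·1 + 3·7·11 + 3·11·9 = 1310 ≡ 10.
  α_i^2 mod 13 = [9, 4, 1, 10, 4].
  S_2 = Σ v_i α_i^2 r_i = 8·9·8 + 10·4·7 + 2·1·1 + 3·10·11 + 3·4·9 = 1296 ≡ 9.
  S = (1, 10, 9) ≠ 0, so r is not a codeword (an error is present).
Step 3: locate the error. For a single error e at position i, S_ℓ = v_i·e·α_i^ℓ, so α_err = S_1/S_0.
  S_0^{−1} = 1^{−1} = 1 (mod 13), so α_err = 10·1 = 10 ≡ 10 = α_1. Error position i = 1.
  Consistency check: S_2/S_1 = 9·4 = 36 ≡ 10 = α_err ✓ (single-error assumption holds).
Step 4: error magnitude e = S_0/v_1 = S_0·∏_{j≠1}(α_1 − α_j) = 1·5 = 5 ≡ 5 (mod 13).
Step 5: correct position 1: c_1 = r_1 − e = 8 − 5 ≡ 3 (mod 13). Hence c = [3, 7, 1, 11, 9].
  Check: interpolating c through the α_i gives m(x) = 8 + 6·x (degree < 2) with m(α_i) = c_i for every i, so c is indeed a codeword.


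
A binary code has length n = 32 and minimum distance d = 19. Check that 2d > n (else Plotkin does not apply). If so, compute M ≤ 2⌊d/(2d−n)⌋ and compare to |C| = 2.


Plotkin bound M ≤ 6; given |C| = 2 ≤ bound (satisfied).

Check applicability: 2d = 38, n = 32.
2d − n = 6 > 0, so Plotkin applies.
Compute d/(2d−n) = 19/6 ≈ 3.1667.
⌊d/(2d−n)⌋ = 3.
Plotkin bound: M ≤ 2·3 = 6.
Given |C| = 2, check: satisfied.
This |C| is below the Plotkin bound.


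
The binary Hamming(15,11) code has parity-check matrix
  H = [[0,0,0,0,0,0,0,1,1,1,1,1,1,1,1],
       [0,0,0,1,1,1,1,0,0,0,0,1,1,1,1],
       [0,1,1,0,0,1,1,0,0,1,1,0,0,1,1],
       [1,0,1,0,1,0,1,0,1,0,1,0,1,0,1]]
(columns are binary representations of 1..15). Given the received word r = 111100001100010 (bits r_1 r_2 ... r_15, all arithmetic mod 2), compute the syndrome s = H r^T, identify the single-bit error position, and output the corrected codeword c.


s = (1, 0, 0, 1)^T, error position = 9, corrected codeword c = 111100000100010

Compute s = H r^T mod 2 one row at a time:
  s_1 = 0 + 1 + 1 + 0 + 0 + 0 + 1 + 0 = 3 ≡ 1 (mod 2).
  s_2 = 1 + 0 + 0 + 0 + 0 + 0 + 1 + 0 = 2 ≡ 0 (mod 2).
  s_3 = 1 + 1 + 0 + 0 + 1 + 0 + 1 + 0 = 4 ≡ 0 (mod 2).
  s_4 = 1 + 1 + 0 + 0 + 1 + 0 + 0 + 0 = 3 ≡ 1 (mod 2).
s = (1, 0, 0, 1)^T — this equals column 9 of H (binary 1001), so error is at position 9.
Correct: flip bit 9 of r = 111100001100010 to get c = 111100000100010.


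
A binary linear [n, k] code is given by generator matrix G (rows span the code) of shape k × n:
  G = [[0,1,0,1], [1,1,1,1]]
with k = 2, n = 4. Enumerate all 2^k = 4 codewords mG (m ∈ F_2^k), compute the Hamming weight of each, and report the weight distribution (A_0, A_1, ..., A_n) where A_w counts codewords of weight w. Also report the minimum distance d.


Weight distribution: A_0 = 1, A_2 = 2, A_4 = 1. Minimum distance d = 2.

Enumerate all 2^2 = 4 messages m ∈ F_2^2.
For each, compute codeword c = mG in F_2^4, then tally its weight.
  m = 00 → c = 0000, weight = 0.
  m = 10 → c = 0101, weight = 2.
  m = 01 → c = 1111, weight = 4.
  m = 11 → c = 1010, weight = 2.
Tally weights:
  weight 0: 1 codewords.
  weight 2: 2 codewords.
  weight 4: 1 codewords.
Minimum distance d = smallest w > 0 with A_w > 0 = 2.
Sanity: Σ A_w = 4 = 2^2 = 4 ✓.


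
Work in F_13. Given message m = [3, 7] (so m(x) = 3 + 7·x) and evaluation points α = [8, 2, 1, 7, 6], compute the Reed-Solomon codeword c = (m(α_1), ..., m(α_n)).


c = [7, 4, 10, 0, 6]

Message polynomial: m(x) = 3 + 7·x (mod 13).
For each evaluation point α_i, compute m(α_i) mod 13:
  α_1 = 8: Horner steps 7 → 7, so m(8) = 7.
  α_2 = 2: Horner steps 7 → 4, so m(2) = 4.
  α_3 = 1: Horner steps 7 → 10, so m(1) = 10.
  α_4 = 7: Horner steps 7 → 0, so m(7) = 0.
  α_5 = 6: Horner steps 7 → 6, so m(6) = 6.
Codeword c = [7, 4, 10, 0, 6] ∈ F_13^5.


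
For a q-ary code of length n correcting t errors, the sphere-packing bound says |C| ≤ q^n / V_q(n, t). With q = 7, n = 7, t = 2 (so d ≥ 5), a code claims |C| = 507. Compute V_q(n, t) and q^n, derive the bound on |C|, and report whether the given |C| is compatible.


V_q(n, t) = 799, q^n = 823543, Hamming bound = 1030, |C| = 507 ≤ bound (satisfied).

Step 1: Compute V_q(n, t) = Σ_{j=0}^2 C(n, j) (q−1)^j.
  j = 0: C(7,0)·(6)^0 = 1·1 = 1.
  j = 1: C(7,1)·(6)^1 = 7·6 = 42.
  j = 2: C(7,2)·(6)^2 = 21·36 = 756.
  V_q(n, t) = 1 + 42 + 756 = 799.
Step 2: q^n = 7^7 = 823543.
Step 3: Hamming bound ⌊q^n / V_q(n,t)⌋ = ⌊823543/799⌋ = 1030.
Step 4: Compare |C| = 507 to 1030: satisfied.
The claimed |C| lies below the Hamming bound.


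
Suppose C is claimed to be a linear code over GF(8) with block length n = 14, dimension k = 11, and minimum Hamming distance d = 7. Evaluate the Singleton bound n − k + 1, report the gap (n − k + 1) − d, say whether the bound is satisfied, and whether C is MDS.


Singleton RHS = n − k + 1 = 4, slack = -3, bound violated (no such code; not MDS).

Singleton bound: d ≤ n − k + 1.
Here n = 14, k = 11, so n − k + 1 = 4.
Given d = 7, check d ≤ 4: NO.
Slack = (n − k + 1) − d = -3.
The slack is negative: d = 7 exceeds n − k + 1 = 4 by 3, so the Singleton bound is violated and no linear [14, 11, 7]_8 code can exist. In particular it is not MDS (MDS requires d = n − k + 1 exactly).
Description: the claimed parameters are [14, 11, 7]_8; such a code would be impossible (violates the Singleton bound).


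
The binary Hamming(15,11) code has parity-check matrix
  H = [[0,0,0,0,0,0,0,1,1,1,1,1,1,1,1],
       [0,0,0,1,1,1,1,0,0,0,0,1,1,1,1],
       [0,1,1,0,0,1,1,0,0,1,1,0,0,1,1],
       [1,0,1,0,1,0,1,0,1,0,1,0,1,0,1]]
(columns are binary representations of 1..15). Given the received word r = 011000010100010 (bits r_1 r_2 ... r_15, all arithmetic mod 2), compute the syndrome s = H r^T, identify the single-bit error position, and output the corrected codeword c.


s = (1, 1, 0, 1)^T, error position = 13, corrected codeword c = 011000010100110

Compute s = H r^T mod 2 one row at a time:
  s_1 = 1 + 0 + 1 + 0 + 0 + 0 + 1 + 0 = 3 ≡ 1 (mod 2).
  s_2 = 0 + 0 + 0 + 0 + 0 + 0 + 1 + 0 = 1 ≡ 1 (mod 2).
  s_3 = 1 + 1 + 0 + 0 + 1 + 0 + 1 + 0 = 4 ≡ 0 (mod 2).
  s_4 = 0 + 1 + 0 + 0 + 0 + 0 + 0 + 0 = 1 ≡ 1 (mod 2).
s = (1, 1, 0, 1)^T — this equals column 13 of H (binary 1101), so error is at position 13.
Correct: flip bit 13 of r = 011000010100010 to get c = 011000010100110.


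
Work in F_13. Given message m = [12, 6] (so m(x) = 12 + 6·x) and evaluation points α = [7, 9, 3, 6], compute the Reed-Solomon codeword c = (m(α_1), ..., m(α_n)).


c = [2, 1, 4, 9]

Message polynomial: m(x) = 12 + 6·x (mod 13).
For each evaluation point α_i, compute m(α_i) mod 13:
  α_1 = 7: Horner steps 6 → 2, so m(7) = 2.
  α_2 = 9: Horner steps 6 → 1, so m(9) = 1.
  α_3 = 3: Horner steps 6 → 4, so m(3) = 4.
  α_4 = 6: Horner steps 6 → 9, so m(6) = 9.
Codeword c = [2, 1, 4, 9] ∈ F_13^4.


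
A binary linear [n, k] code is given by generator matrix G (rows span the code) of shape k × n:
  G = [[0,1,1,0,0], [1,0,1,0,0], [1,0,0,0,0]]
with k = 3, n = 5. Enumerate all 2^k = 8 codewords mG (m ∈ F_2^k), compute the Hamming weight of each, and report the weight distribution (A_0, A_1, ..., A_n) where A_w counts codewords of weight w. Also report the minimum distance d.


Weight distribution: A_0 = 1, A_1 = 3, A_2 = 3, A_3 = 1. Minimum distance d = 1.

Enumerate all 2^3 = 8 messages m ∈ F_2^3.
For each, compute codeword c = mG in F_2^5, then tally its weight.
  m = 000 → c = 00000, weight = 0.
  m = 100 → c = 01100, weight = 2.
  m = 010 → c = 10100, weight = 2.
  m = 110 → c = 11000, weight = 2.
  m = 001 → c = 10000, weight = 1.
  m = 101 → c = 11100, weight = 3.
  m = 011 → c = 00100, weight = 1.
  m = 111 → c = 01000, weight = 1.
Tally weights:
  weight 0: 1 codewords.
  weight 1: 3 codewords.
  weight 2: 3 codewords.
  weight 3: 1 codewords.
Minimum distance d = smallest w > 0 with A_w > 0 = 1.
Sanity: Σ A_w = 8 = 2^3 = 8 ✓.


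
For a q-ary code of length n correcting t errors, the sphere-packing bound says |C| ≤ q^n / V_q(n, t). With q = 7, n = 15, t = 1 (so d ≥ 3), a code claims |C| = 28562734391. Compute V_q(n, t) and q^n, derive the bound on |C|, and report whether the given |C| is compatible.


V_q(n, t) = 91, q^n = 4747561509943, Hamming bound = 52171005603, |C| = 28562734391 ≤ bound (satisfied).

Step 1: Compute V_q(n, t) = Σ_{j=0}^1 C(n, j) (q−1)^j.
  j = 0: C(15,0)·(6)^0 = 1·1 = 1.
  j = 1: C(15,1)·(6)^1 = 15·6 = 90.
  V_q(n, t) = 1 + 90 = 91.
Step 2: q^n = 7^15 = 4747561509943.
Step 3: Hamming bound ⌊q^n / V_q(n,t)⌋ = ⌊4747561509943/91⌋ = 52171005603.
Step 4: Compare |C| = 28562734391 to 52171005603: satisfied.
The claimed |C| lies below the Hamming bound.


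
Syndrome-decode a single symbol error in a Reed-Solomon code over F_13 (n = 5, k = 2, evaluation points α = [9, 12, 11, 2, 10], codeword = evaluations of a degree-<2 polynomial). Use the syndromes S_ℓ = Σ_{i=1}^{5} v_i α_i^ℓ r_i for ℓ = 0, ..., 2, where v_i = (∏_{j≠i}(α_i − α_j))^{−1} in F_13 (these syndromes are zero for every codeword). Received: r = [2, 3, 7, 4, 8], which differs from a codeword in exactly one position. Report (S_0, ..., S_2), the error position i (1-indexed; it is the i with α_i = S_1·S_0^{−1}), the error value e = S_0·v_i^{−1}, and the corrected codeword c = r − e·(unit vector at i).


S = (12, 3, 4), error at position 5, error magnitude e = 10, c = [2, 3, 7, 4, 11].

Step 1: column multipliers v_i = (∏_{j≠i}(α_i − α_j))^{−1} mod 13.
  i = 1 (α = 9): (9−12)(9−11)(9−2)(9−10) = (−3)·(−2)·7·(−1) = −42 ≡ 10, so v_1 = 10^{−1} = 4 (mod 13).
  i = 2 (α = 12): (12−9)(12−11)(12−2)(12−10) = 3·1·10·2 = 60 ≡ 8, so v_2 = 8^{−1} = 5 (mod 13).
  i = 3 (α = 11): (11−9)(11−12)(11−2)(11−10) = 2·(−1)·9·1 = −18 ≡ 8, so v_3 = 8^{−1} = 5 (mod 13).
  i = 4 (α = 2): (2−9)(2−12)(2−11)(2−10) = (−7)·(−10)·(−9)·(−8) = 5040 ≡ 9, so v_4 = 9^{−1} = 3 (mod 13).
  i = 5 (α = 10): (10−9)(10−12)(10−11)(10−2) = 1·(−2)·(−1)·8 = 16 ≡ 3, so v_5 = 3^{−1} = 9 (mod 13).
  v = [4, 5, 5, 3, 9].
Step 2: syndromes of r = [2, 3, 7, 4, 8] (all sums mod 13).
  S_0 = Σ v_i r_i = 4·2 + 5·3 + 5·7 + 3·4 + 9·8 = 142 ≡ 12.
  S_1 = Σ v_i α_i r_i = 4·9·2 + 5·12·3 + 5·11·7 + 3·2·4 + 9·10·8 = 1381 ≡ 3.
  α_i^2 mod 13 = [3, 1, 4, 4, 9].
  S_2 = Σ v_i α_i^2 r_i = 4·3·2 + 5·1·3 + 5·4·7 + 3·4·4 + 9·9·8 = 875 ≡ 4.
  S = (12, 3, 4) ≠ 0, so r is not a codeword (an error is present).
Step 3: locate the error. For a single error e at position i, S_ℓ = v_i·e·α_i^ℓ, so α_err = S_1/S_0.
  S_0^{−1} = 12^{−1} = 12 (mod 13), so α_err = 3·12 = 36 ≡ 10 = α_5. Error position i = 5.
  Consistency check: S_2/S_1 = 4·9 = 36 ≡ 10 = α_err ✓ (single-error assumption holds).
Step 4: error magnitude e = S_0/v_5 = S_0·∏_{j≠5}(α_5 − α_j) = 12·3 = 36 ≡ 10 (mod 13).
Step 5: correct position 5: c_5 = r_5 − e = 8 − 10 ≡ 11 (mod 13). Hence c = [2, 3, 7, 4, 11].
  Check: interpolating c through the α_i gives m(x) = 12 + 9·x (degree < 2) with m(α_i) = c_i for every i, so c is indeed a codeword.


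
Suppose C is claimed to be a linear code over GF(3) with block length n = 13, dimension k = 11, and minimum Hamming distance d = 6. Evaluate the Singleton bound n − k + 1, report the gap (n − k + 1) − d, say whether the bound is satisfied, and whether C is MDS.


Singleton RHS = n − k + 1 = 3, slack = -3, bound violated (no such code; not MDS).

Singleton bound: d ≤ n − k + 1.
Here n = 13, k = 11, so n − k + 1 = 3.
Given d = 6, check d ≤ 3: NO.
Slack = (n − k + 1) − d = -3.
The slack is negative: d = 6 exceeds n − k + 1 = 3 by 3, so the Singleton bound is violated and no linear [13, 11, 6]_3 code can exist. In particular it is not MDS (MDS requires d = n − k + 1 exactly).
Description: the claimed parameters are [13, 11, 6]_3; such a code would be impossible (violates the Singleton bound).


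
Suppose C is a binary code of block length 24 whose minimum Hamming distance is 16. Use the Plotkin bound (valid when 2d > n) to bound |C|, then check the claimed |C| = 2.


Plotkin bound M ≤ 4; given |C| = 2 ≤ bound (satisfied).

Check applicability: 2d = 32, n = 24.
2d − n = 8 > 0, so Plotkin applies.
Compute d/(2d−n) = 16/8 ≈ 2.0000.
⌊d/(2d−n)⌋ = 2.
Plotkin bound: M ≤ 2·2 = 4.
Given |C| = 2, check: satisfied.
This |C| is below the Plotkin bound.


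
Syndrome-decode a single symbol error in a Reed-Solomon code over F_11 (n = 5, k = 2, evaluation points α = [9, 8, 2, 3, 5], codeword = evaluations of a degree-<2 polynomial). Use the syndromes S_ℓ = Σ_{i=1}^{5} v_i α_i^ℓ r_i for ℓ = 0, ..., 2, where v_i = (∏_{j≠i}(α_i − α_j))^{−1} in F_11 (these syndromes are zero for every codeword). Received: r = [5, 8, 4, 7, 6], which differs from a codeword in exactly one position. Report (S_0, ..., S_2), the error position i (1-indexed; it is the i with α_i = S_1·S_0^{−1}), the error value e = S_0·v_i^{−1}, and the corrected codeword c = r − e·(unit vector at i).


S = (1, 3, 9), error at position 4, error magnitude e = 6, c = [5, 8, 4, 1, 6].

Step 1: column multipliers v_i = (∏_{j≠i}(α_i − α_j))^{−1} mod 11.
  i = 1 (α = 9): (9−8)(9−2)(9−3)(9−5) = 1·7·6·4 = 168 ≡ 3, so v_1 = 3^{−1} = 4 (mod 11).
  i = 2 (α = 8): (8−9)(8−2)(8−3)(8−5) = (−1)·6·5·3 = −90 ≡ 9, so v_2 = 9^{−1} = 5 (mod 11).
  i = 3 (α = 2): (2−9)(2−8)(2−3)(2−5) = (−7)·(−6)·(−1)·(−3) = 126 ≡ 5, so v_3 = 5^{−1} = 9 (mod 11).
  i = 4 (α = 3): (3−9)(3−8)(3−2)(3−5) = (−6)·(−5)·1·(−2) = −60 ≡ 6, so v_4 = 6^{−1} = 2 (mod 11).
  i = 5 (α = 5): (5−9)(5−8)(5−2)(5−3) = (−4)·(−3)·3·2 = 72 ≡ 6, so v_5 = 6^{−1} = 2 (mod 11).
  v = [4, 5, 9, 2, 2].
Step 2: syndromes of r = [5, 8, 4, 7, 6] (all sums mod 11).
  S_0 = Σ v_i r_i = 4·5 + 5·8 + 9·4 + 2·7 + 2·6 = 122 ≡ 1.
  S_1 = Σ v_i α_i r_i = 4·9·5 + 5·8·8 + 9·2·4 + 2·3·7 + 2·5·6 = 674 ≡ 3.
  α_i^2 mod 11 = [4, 9, 4, 9, 3].
  S_2 = Σ v_i α_i^2 r_i = 4·4·5 + 5·9·8 + 9·4·4 + 2·9·7 + 2·3·6 = 746 ≡ 9.
  S = (1, 3, 9) ≠ 0, so r is not a codeword (an error is present).
Step 3: locate the error. For a single error e at position i, S_ℓ = v_i·e·α_i^ℓ, so α_err = S_1/S_0.
  S_0^{−1} = 1^{−1} = 1 (mod 11), so α_err = 3·1 = 3 ≡ 3 = α_4. Error position i = 4.
  Consistency check: S_2/S_1 = 9·4 = 36 ≡ 3 = α_err ✓ (single-error assumption holds).
Step 4: error magnitude e = S_0/v_4 = S_0·∏_{j≠4}(α_4 − α_j) = 1·6 = 6 ≡ 6 (mod 11).
Step 5: correct position 4: c_4 = r_4 − e = 7 − 6 ≡ 1 (mod 11). Hence c = [5, 8, 4, 1, 6].
  Check: interpolating c through the α_i gives m(x) = 10 + 8·x (degree < 2) with m(α_i) = c_i for every i, so c is indeed a codeword.


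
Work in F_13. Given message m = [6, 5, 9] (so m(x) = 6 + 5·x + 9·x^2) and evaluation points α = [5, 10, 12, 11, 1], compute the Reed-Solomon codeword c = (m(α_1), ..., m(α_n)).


c = [9, 7, 10, 6, 7]

Message polynomial: m(x) = 6 + 5·x + 9·x^2 (mod 13).
For each evaluation point α_i, compute m(α_i) mod 13:
  α_1 = 5: Horner steps 9 → 11 → 9, so m(5) = 9.
  α_2 = 10: Horner steps 9 → 4 → 7, so m(10) = 7.
  α_3 = 12: Horner steps 9 → 9 → 10, so m(12) = 10.
  α_4 = 11: Horner steps 9 → 0 → 6, so m(11) = 6.
  α_5 = 1: Horner steps 9 → 1 → 7, so m(1) = 7.
Codeword c = [9, 7, 10, 6, 7] ∈ F_13^5.


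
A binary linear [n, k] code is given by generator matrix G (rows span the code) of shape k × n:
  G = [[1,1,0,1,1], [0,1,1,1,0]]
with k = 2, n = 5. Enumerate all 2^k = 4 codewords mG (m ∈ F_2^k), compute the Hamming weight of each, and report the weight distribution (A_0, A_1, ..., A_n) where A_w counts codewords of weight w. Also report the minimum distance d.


Weight distribution: A_0 = 1, A_3 = 2, A_4 = 1. Minimum distance d = 3.

Enumerate all 2^2 = 4 messages m ∈ F_2^2.
For each, compute codeword c = mG in F_2^5, then tally its weight.
  m = 00 → c = 00000, weight = 0.
  m = 10 → c = 11011, weight = 4.
  m = 01 → c = 01110, weight = 3.
  m = 11 → c = 10101, weight = 3.
Tally weights:
  weight 0: 1 codewords.
  weight 3: 2 codewords.
  weight 4: 1 codewords.
Minimum distance d = smallest w > 0 with A_w > 0 = 3.
Sanity: Σ A_w = 4 = 2^2 = 4 ✓.


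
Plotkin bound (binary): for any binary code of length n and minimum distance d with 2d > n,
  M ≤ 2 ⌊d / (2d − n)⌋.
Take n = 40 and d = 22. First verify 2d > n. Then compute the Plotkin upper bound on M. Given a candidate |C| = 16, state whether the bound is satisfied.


Plotkin bound M ≤ 10; given |C| = 16 > bound (violated).

Check applicability: 2d = 44, n = 40.
2d − n = 4 > 0, so Plotkin applies.
Compute d/(2d−n) = 22/4 ≈ 5.5000.
⌊d/(2d−n)⌋ = 5.
Plotkin bound: M ≤ 2·5 = 10.
Given |C| = 16, check: VIOLATED.
This |C| is above the Plotkin bound, so no binary code with n = 40, d = 22 and 16 codewords exists.


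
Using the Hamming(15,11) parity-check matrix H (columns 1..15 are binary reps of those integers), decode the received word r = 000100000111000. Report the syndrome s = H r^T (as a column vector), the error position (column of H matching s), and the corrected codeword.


s = (1, 0, 0, 1)^T, error position = 9, corrected codeword c = 000100001111000

Compute s = H r^T mod 2 one row at a time:
  s_1 = 0 + 0 + 1 + 1 + 1 + 0 + 0 + 0 = 3 ≡ 1 (mod 2).
  s_2 = 1 + 0 + 0 + 0 + 1 + 0 + 0 + 0 = 2 ≡ 0 (mod 2).
  s_3 = 0 + 0 + 0 + 0 + 1 + 1 + 0 + 0 = 2 ≡ 0 (mod 2).
  s_4 = 0 + 0 + 0 + 0 + 0 + 1 + 0 + 0 = 1 ≡ 1 (mod 2).
s = (1, 0, 0, 1)^T — this equals column 9 of H (binary 1001), so error is at position 9.
Correct: flip bit 9 of r = 000100000111000 to get c = 000100001111000.


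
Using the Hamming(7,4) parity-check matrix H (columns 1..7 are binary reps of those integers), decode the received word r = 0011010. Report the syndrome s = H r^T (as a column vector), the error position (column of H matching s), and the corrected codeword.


s = (0, 0, 1)^T, error position = 1, corrected codeword c = 1011010

Compute s = H r^T mod 2 one row at a time:
  s_1 = 1 + 0 + 1 + 0 = 2 ≡ 0 (mod 2).
  s_2 = 0 + 1 + 1 + 0 = 2 ≡ 0 (mod 2).
  s_3 = 0 + 1 + 0 + 0 = 1 ≡ 1 (mod 2).
s = (0, 0, 1)^T — this equals column 1 of H (binary 001), so error is at position 1.
Correct: flip bit 1 of r = 0011010 to get c = 1011010.


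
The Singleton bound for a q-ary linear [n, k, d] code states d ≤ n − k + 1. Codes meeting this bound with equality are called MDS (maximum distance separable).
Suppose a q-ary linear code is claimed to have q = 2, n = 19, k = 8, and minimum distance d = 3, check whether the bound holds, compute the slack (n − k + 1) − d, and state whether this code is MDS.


Singleton RHS = n − k + 1 = 12, slack = 9, bound satisfied, not MDS.

Singleton bound: d ≤ n − k + 1.
Here n = 19, k = 8, so n − k + 1 = 12.
Given d = 3, check d ≤ 12: YES.
Slack = (n − k + 1) − d = 9.
The code is NOT MDS (slack = 9 > 0).
Description: the claimed parameters are [19, 8, 3]_2; such a code would be non-MDS.


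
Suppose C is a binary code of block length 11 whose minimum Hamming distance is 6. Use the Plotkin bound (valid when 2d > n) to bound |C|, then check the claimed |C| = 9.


Plotkin bound M ≤ 12; given |C| = 9 ≤ bound (satisfied).

Check applicability: 2d = 12, n = 11.
2d − n = 1 > 0, so Plotkin applies.
Compute d/(2d−n) = 6/1 ≈ 6.0000.
⌊d/(2d−n)⌋ = 6.
Plotkin bound: M ≤ 2·6 = 12.
Given |C| = 9, check: satisfied.
This |C| is below the Plotkin bound.


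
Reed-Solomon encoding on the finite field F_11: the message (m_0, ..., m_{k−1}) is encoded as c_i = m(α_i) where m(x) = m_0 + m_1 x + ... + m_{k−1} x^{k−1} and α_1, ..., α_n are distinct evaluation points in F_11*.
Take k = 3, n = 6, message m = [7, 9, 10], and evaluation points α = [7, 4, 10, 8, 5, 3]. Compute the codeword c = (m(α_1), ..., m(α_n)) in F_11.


c = [10, 5, 8, 4, 5, 3]

Message polynomial: m(x) = 7 + 9·x + 10·x^2 (mod 11).
For each evaluation point α_i, compute m(α_i) mod 11:
  α_1 = 7: Horner steps 10 → 2 → 10, so m(7) = 10.
  α_2 = 4: Horner steps 10 → 5 → 5, so m(4) = 5.
  α_3 = 10: Horner steps 10 → 10 → 8, so m(10) = 8.
  α_4 = 8: Horner steps 10 → 1 → 4, so m(8) = 4.
  α_5 = 5: Horner steps 10 → 4 → 5, so m(5) = 5.
  α_6 = 3: Horner steps 10 → 6 → 3, so m(3) = 3.
Codeword c = [10, 5, 8, 4, 5, 3] ∈ F_11^6.


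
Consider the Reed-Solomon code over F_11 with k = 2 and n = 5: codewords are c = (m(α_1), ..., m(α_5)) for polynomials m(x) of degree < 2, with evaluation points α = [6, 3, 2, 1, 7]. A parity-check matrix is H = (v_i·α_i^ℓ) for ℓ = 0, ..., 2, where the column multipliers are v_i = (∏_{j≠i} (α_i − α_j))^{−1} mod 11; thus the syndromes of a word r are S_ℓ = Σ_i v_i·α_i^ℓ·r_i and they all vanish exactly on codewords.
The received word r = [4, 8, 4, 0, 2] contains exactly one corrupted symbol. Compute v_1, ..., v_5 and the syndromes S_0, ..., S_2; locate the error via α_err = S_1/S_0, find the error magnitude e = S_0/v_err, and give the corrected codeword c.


S = (1, 6, 3), error at position 1, error magnitude e = 6, c = [9, 8, 4, 0, 2].

Step 1: column multipliers v_i = (∏_{j≠i}(α_i − α_j))^{−1} mod 11.
  i = 1 (α = 6): (6−3)(6−2)(6−1)(6−7) = 3·4·5·(−1) = −60 ≡ 6, so v_1 = 6^{−1} = 2 (mod 11).
  i = 2 (α = 3): (3−6)(3−2)(3−1)(3−7) = (−3)·1·2·(−4) = 24 ≡ 2, so v_2 = 2^{−1} = 6 (mod 11).
  i = 3 (α = 2): (2−6)(2−3)(2−1)(2−7) = (−4)·(−1)·1·(−5) = −20 ≡ 2, so v_3 = 2^{−1} = 6 (mod 11).
  i = 4 (α = 1): (1−6)(1−3)(1−2)(1−7) = (−5)·(−2)·(−1)·(−6) = 60 ≡ 5, so v_4 = 5^{−1} = 9 (mod 11).
  i = 5 (α = 7): (7−6)(7−3)(7−2)(7−1) = 1·4·5·6 = 120 ≡ 10, so v_5 = 10^{−1} = 10 (mod 11).
  v = [2, 6, 6, 9, 10].
Step 2: syndromes of r = [4, 8, 4, 0, 2] (all sums mod 11).
  S_0 = Σ v_i r_i = 2·4 + 6·8 + 6·4 + 9·0 + 10·2 = 100 ≡ 1.
  S_1 = Σ v_i α_i r_i = 2·6·4 + 6·3·8 + 6·2·4 + 9·1·0 + 10·7·2 = 380 ≡ 6.
  α_i^2 mod 11 = [3, 9, 4, 1, 5].
  S_2 = Σ v_i α_i^2 r_i = 2·3·4 + 6·9·8 + 6·4·4 + 9·1·0 + 10·5·2 = 652 ≡ 3.
  S = (1, 6, 3) ≠ 0, so r is not a codeword (an error is present).
Step 3: locate the error. For a single error e at position i, S_ℓ = v_i·e·α_i^ℓ, so α_err = S_1/S_0.
  S_0^{−1} = 1^{−1} = 1 (mod 11), so α_err = 6·1 = 6 ≡ 6 = α_1. Error position i = 1.
  Consistency check: S_2/S_1 = 3·2 = 6 ≡ 6 = α_err ✓ (single-error assumption holds).
Step 4: error magnitude e = S_0/v_1 = S_0·∏_{j≠1}(α_1 − α_j) = 1·6 = 6 ≡ 6 (mod 11).
Step 5: correct position 1: c_1 = r_1 − e = 4 − 6 ≡ 9 (mod 11). Hence c = [9, 8, 4, 0, 2].
  Check: interpolating c through the α_i gives m(x) = 7 + 4·x (degree < 2) with m(α_i) = c_i for every i, so c is indeed a codeword.


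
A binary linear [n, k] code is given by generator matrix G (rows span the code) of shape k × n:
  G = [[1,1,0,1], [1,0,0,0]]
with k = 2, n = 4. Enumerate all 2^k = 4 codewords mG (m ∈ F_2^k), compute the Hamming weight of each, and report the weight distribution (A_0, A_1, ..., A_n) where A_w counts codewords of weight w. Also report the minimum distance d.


Weight distribution: A_0 = 1, A_1 = 1, A_2 = 1, A_3 = 1. Minimum distance d = 1.

Enumerate all 2^2 = 4 messages m ∈ F_2^2.
For each, compute codeword c = mG in F_2^4, then tally its weight.
  m = 00 → c = 0000, weight = 0.
  m = 10 → c = 1101, weight = 3.
  m = 01 → c = 1000, weight = 1.
  m = 11 → c = 0101, weight = 2.
Tally weights:
  weight 0: 1 codewords.
  weight 1: 1 codewords.
  weight 2: 1 codewords.
  weight 3: 1 codewords.
Minimum distance d = smallest w > 0 with A_w > 0 = 1.
Sanity: Σ A_w = 4 = 2^2 = 4 ✓.


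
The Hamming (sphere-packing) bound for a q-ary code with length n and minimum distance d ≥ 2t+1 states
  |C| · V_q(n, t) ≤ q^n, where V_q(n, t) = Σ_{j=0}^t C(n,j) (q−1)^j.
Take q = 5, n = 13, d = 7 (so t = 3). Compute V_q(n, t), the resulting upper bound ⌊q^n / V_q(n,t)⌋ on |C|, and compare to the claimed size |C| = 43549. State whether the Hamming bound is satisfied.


V_q(n, t) = 19605, q^n = 1220703125, Hamming bound = 62264, |C| = 43549 ≤ bound (satisfied).

Step 1: Compute V_q(n, t) = Σ_{j=0}^3 C(n, j) (q−1)^j.
  j = 0: C(13,0)·(4)^0 = 1·1 = 1.
  j = 1: C(13,1)·(4)^1 = 13·4 = 52.
  j = 2: C(13,2)·(4)^2 = 78·16 = 1248.
  j = 3: C(13,3)·(4)^3 = 286·64 = 18304.
  V_q(n, t) = 1 + 52 + 1248 + 18304 = 19605.
Step 2: q^n = 5^13 = 1220703125.
Step 3: Hamming bound ⌊q^n / V_q(n,t)⌋ = ⌊1220703125/19605⌋ = 62264.
Step 4: Compare |C| = 43549 to 62264: satisfied.
The claimed |C| lies below the Hamming bound.


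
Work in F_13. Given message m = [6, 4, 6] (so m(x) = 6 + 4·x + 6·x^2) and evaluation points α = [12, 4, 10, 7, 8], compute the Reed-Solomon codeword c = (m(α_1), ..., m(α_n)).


c = [8, 1, 9, 3, 6]

Message polynomial: m(x) = 6 + 4·x + 6·x^2 (mod 13).
For each evaluation point α_i, compute m(α_i) mod 13:
  α_1 = 12: Horner steps 6 → 11 → 8, so m(12) = 8.
  α_2 = 4: Horner steps 6 → 2 → 1, so m(4) = 1.
  α_3 = 10: Horner steps 6 → 12 → 9, so m(10) = 9.
  α_4 = 7: Horner steps 6 → 7 → 3, so m(7) = 3.
  α_5 = 8: Horner steps 6 → 0 → 6, so m(8) = 6.
Codeword c = [8, 1, 9, 3, 6] ∈ F_13^5.
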